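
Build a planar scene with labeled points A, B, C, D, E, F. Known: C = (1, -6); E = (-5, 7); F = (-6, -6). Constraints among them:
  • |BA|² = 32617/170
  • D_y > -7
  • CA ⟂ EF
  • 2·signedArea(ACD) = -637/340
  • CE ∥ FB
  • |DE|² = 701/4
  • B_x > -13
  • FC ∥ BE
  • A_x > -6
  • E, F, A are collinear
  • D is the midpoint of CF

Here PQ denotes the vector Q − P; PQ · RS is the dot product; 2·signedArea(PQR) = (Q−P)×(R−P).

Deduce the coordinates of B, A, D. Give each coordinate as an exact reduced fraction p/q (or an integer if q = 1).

A = (-1013/170, -929/170)
B = (-12, 7)
D = (-5/2, -6)

1. B_x = -12  [FC ∥ BE ∩ CE ∥ FB]
2. B_y = 7  [FC ∥ BE ∩ CE ∥ FB]
   → B = (-12, 7)
3. A_x = -1013/170  [E, F, A are collinear ∩ CA ⟂ EF]
4. A_y = -929/170  [E, F, A are collinear ∩ CA ⟂ EF]
   → A = (-1013/170, -929/170)
5. D_x = -5/2  [D is the midpoint of CF]
6. D_y = -6  [D is the midpoint of CF]
   → D = (-5/2, -6)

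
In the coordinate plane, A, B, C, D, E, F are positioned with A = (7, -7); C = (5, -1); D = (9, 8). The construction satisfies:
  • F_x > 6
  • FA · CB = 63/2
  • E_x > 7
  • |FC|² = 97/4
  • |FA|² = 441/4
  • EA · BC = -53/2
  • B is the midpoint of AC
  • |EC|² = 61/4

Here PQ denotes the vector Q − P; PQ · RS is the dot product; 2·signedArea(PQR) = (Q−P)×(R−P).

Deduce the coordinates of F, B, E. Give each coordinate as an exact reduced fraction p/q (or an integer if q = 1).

1. B_x = 6  [B is the midpoint of AC]
2. B_y = -4  [B is the midpoint of AC]
   → B = (6, -4)
3. E_x = 15/2  [line 1·x + -3·y + -3/2 = 0 ∩ |EC|² = 61/4]
4. E_y = 2  [line 1·x + -3·y + -3/2 = 0 ∩ |EC|² = 61/4]
   → E = (15/2, 2)
5. F_x = 7  [line -1·x + 3·y + -7/2 = 0 ∩ |FA|² = 441/4]
6. F_y = 7/2  [line -1·x + 3·y + -7/2 = 0 ∩ |FA|² = 441/4]
   → F = (7, 7/2)

B = (6, -4)
E = (15/2, 2)
F = (7, 7/2)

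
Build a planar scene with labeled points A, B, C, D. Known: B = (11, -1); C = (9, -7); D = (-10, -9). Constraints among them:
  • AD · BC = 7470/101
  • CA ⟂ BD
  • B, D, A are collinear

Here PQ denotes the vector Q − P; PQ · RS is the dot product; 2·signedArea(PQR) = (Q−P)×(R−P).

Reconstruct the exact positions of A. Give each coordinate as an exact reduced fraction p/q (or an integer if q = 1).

A = (733/101, -245/101)

1. A_x = 733/101  [B, D, A are collinear ∩ CA ⟂ BD]
2. A_y = -245/101  [B, D, A are collinear ∩ CA ⟂ BD]
   → A = (733/101, -245/101)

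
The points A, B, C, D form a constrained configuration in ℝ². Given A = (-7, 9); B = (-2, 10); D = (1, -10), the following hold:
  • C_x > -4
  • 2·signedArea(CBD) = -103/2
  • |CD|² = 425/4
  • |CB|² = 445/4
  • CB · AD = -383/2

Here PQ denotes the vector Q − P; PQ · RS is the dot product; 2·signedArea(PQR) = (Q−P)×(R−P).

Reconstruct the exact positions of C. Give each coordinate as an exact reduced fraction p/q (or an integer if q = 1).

C = (-3, -1/2)

1. C_x = -3  [2·signedArea(CBD) = -103/2 ∩ CB · AD = -383/2]
2. C_y = -1/2  [2·signedArea(CBD) = -103/2 ∩ CB · AD = -383/2]
   → C = (-3, -1/2)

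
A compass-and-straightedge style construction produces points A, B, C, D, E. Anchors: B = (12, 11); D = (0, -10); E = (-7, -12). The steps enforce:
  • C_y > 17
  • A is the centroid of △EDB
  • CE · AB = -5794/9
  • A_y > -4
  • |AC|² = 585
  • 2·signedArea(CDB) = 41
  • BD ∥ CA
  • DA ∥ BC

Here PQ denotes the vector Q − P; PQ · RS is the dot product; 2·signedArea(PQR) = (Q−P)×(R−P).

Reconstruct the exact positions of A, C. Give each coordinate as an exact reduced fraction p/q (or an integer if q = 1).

A = (5/3, -11/3)
C = (41/3, 52/3)

1. A_x = 5/3  [A is the centroid of △EDB]
2. A_y = -11/3  [A is the centroid of △EDB]
   → A = (5/3, -11/3)
3. C_x = 41/3  [BD ∥ CA ∩ DA ∥ BC]
4. C_y = 52/3  [BD ∥ CA ∩ DA ∥ BC]
   → C = (41/3, 52/3)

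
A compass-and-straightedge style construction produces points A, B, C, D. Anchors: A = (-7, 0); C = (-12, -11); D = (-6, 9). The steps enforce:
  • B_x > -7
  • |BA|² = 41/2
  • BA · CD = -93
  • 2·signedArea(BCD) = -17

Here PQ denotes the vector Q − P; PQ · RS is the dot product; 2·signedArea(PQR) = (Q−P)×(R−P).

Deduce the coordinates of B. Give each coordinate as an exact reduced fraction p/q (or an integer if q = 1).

1. B_x = -13/2  [BA · CD = -93 ∩ 2·signedArea(BCD) = -17]
2. B_y = 9/2  [BA · CD = -93 ∩ 2·signedArea(BCD) = -17]
   → B = (-13/2, 9/2)

B = (-13/2, 9/2)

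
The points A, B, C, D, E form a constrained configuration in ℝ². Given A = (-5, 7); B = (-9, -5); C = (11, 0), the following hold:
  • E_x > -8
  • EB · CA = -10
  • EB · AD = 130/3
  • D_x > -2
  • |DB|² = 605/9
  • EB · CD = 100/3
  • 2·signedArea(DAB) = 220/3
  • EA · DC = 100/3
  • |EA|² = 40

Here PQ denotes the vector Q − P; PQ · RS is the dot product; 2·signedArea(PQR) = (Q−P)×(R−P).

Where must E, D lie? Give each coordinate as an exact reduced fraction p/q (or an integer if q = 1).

D = (-5/3, -4/3)
E = (-7, 1)

1. D_x = -5/3  [line 12·x + -4·y + 44/3 = 0 ∩ |DB|² = 605/9]
2. D_y = -4/3  [line 12·x + -4·y + 44/3 = 0 ∩ |DB|² = 605/9]
   → D = (-5/3, -4/3)
3. E_x = -7  [EA · DC = 100/3 ∩ EB · CA = -10]
4. E_y = 1  [EA · DC = 100/3 ∩ EB · CA = -10]
   → E = (-7, 1)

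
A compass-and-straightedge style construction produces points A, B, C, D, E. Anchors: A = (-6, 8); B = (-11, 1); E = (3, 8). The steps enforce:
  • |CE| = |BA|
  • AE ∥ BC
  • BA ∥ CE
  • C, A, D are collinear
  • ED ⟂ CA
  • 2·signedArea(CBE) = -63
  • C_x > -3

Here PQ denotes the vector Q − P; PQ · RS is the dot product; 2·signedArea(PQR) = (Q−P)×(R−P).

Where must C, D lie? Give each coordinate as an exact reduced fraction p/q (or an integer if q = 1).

1. C_x = -2  [BA ∥ CE ∩ AE ∥ BC]
2. C_y = 1  [BA ∥ CE ∩ AE ∥ BC]
   → C = (-2, 1)
3. D_x = -246/65  [C, A, D are collinear ∩ ED ⟂ CA]
4. D_y = 268/65  [C, A, D are collinear ∩ ED ⟂ CA]
   → D = (-246/65, 268/65)

C = (-2, 1)
D = (-246/65, 268/65)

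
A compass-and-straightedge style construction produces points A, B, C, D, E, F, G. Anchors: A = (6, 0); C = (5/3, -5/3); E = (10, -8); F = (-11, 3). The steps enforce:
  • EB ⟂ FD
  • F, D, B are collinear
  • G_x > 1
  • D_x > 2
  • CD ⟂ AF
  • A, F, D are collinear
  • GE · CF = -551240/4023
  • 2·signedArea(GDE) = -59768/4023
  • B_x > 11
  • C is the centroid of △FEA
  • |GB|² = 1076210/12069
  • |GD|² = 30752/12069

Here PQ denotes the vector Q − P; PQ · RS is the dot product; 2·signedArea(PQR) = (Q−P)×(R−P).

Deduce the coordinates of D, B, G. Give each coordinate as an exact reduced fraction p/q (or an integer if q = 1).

1. D_x = 931/447  [A, F, D are collinear ∩ CD ⟂ AF]
2. D_y = 103/149  [A, F, D are collinear ∩ CD ⟂ AF]
   → D = (931/447, 103/149)
3. B_x = 1676/149  [F, D, B are collinear ∩ EB ⟂ FD]
4. B_y = -138/149  [F, D, B are collinear ∩ EB ⟂ FD]
   → B = (1676/149, -138/149)
5. G_x = 269/149  [2·signedArea(GDE) = -59768/4023 ∩ GE · CF = -551240/4023]
6. G_y = -1181/1341  [2·signedArea(GDE) = -59768/4023 ∩ GE · CF = -551240/4023]
   → G = (269/149, -1181/1341)

B = (1676/149, -138/149)
D = (931/447, 103/149)
G = (269/149, -1181/1341)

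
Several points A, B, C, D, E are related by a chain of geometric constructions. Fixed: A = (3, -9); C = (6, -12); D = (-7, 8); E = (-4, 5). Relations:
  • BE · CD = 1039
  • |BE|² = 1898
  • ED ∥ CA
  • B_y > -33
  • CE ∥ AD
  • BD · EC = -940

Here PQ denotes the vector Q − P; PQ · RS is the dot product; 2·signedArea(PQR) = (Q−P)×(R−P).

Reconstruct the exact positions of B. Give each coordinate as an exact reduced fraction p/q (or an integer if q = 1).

1. B_x = 19  [BE · CD = 1039 ∩ BD · EC = -940]
2. B_y = -32  [BE · CD = 1039 ∩ BD · EC = -940]
   → B = (19, -32)

B = (19, -32)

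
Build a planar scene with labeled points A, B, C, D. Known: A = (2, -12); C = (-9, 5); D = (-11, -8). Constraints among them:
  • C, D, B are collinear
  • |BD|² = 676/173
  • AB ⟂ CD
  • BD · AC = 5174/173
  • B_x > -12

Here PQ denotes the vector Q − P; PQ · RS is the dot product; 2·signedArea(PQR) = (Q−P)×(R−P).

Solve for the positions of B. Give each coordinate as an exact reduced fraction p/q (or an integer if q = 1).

1. B_x = -1955/173  [C, D, B are collinear ∩ AB ⟂ CD]
2. B_y = -1722/173  [C, D, B are collinear ∩ AB ⟂ CD]
   → B = (-1955/173, -1722/173)

B = (-1955/173, -1722/173)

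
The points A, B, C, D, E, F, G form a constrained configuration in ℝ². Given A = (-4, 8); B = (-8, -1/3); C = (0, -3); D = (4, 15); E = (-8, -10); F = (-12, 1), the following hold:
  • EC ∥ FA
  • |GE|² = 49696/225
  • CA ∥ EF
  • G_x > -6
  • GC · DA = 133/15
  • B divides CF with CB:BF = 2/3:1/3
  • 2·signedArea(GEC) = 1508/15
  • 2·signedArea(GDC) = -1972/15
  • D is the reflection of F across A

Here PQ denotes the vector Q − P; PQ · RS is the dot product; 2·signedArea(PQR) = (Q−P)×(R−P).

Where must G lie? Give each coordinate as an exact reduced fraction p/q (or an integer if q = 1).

G = (-28/5, 14/3)

1. G_x = -28/5  [2·signedArea(GEC) = 1508/15 ∩ 2·signedArea(GDC) = -1972/15]
2. G_y = 14/3  [2·signedArea(GEC) = 1508/15 ∩ 2·signedArea(GDC) = -1972/15]
   → G = (-28/5, 14/3)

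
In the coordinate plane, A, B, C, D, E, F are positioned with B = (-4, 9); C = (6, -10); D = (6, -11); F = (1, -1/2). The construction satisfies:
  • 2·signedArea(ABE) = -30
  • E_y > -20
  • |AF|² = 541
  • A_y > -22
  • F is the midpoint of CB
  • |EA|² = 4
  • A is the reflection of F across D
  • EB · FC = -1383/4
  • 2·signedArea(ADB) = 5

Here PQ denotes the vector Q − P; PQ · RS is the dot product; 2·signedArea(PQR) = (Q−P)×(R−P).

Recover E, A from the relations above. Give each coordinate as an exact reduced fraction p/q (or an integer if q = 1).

1. A_x = 11  [A is the reflection of F across D]
2. A_y = -43/2  [A is the reflection of F across D]
   → A = (11, -43/2)
3. E_x = 11  [EB · FC = -1383/4 ∩ 2·signedArea(ABE) = -30]
4. E_y = -39/2  [EB · FC = -1383/4 ∩ 2·signedArea(ABE) = -30]
   → E = (11, -39/2)

A = (11, -43/2)
E = (11, -39/2)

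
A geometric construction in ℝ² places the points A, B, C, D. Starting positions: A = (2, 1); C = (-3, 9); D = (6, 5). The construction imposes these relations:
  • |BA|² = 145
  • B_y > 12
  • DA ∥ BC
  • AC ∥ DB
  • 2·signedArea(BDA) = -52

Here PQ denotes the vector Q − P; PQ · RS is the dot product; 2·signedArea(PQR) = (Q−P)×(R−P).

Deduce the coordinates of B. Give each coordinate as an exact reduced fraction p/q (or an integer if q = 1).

1. B_x = 1  [DA ∥ BC ∩ AC ∥ DB]
2. B_y = 13  [DA ∥ BC ∩ AC ∥ DB]
   → B = (1, 13)

B = (1, 13)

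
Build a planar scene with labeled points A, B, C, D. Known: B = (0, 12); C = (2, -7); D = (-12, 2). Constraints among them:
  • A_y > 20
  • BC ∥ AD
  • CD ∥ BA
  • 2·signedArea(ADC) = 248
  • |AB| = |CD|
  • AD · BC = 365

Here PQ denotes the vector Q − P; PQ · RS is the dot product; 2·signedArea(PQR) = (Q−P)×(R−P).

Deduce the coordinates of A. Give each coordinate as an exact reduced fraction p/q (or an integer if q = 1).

A = (-14, 21)

1. A_x = -14  [BC ∥ AD ∩ CD ∥ BA]
2. A_y = 21  [BC ∥ AD ∩ CD ∥ BA]
   → A = (-14, 21)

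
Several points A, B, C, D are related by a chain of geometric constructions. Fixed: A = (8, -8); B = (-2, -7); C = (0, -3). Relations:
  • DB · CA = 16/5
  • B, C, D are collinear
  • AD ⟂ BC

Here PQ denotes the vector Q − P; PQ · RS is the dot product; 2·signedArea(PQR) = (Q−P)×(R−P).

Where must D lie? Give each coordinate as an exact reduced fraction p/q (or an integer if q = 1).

D = (-2/5, -19/5)

1. D_x = -2/5  [B, C, D are collinear ∩ AD ⟂ BC]
2. D_y = -19/5  [B, C, D are collinear ∩ AD ⟂ BC]
   → D = (-2/5, -19/5)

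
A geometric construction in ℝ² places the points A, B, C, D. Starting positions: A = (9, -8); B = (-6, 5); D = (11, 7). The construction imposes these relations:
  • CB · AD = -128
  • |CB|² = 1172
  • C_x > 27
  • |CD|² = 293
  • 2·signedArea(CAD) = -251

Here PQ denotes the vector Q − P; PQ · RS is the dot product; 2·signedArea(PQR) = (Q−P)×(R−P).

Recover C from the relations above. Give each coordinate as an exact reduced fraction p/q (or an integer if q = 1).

1. C_x = 28  [2·signedArea(CAD) = -251 ∩ CB · AD = -128]
2. C_y = 9  [2·signedArea(CAD) = -251 ∩ CB · AD = -128]
   → C = (28, 9)

C = (28, 9)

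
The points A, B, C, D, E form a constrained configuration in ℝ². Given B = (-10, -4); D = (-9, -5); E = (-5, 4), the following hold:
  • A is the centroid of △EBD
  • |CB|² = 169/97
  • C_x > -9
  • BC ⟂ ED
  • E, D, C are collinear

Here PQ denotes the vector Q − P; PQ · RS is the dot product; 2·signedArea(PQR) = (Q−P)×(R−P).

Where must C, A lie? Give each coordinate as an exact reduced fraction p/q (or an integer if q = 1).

A = (-8, -5/3)
C = (-853/97, -440/97)

1. C_x = -853/97  [E, D, C are collinear ∩ BC ⟂ ED]
2. C_y = -440/97  [E, D, C are collinear ∩ BC ⟂ ED]
   → C = (-853/97, -440/97)
3. A_x = -8  [A is the centroid of △EBD]
4. A_y = -5/3  [A is the centroid of △EBD]
   → A = (-8, -5/3)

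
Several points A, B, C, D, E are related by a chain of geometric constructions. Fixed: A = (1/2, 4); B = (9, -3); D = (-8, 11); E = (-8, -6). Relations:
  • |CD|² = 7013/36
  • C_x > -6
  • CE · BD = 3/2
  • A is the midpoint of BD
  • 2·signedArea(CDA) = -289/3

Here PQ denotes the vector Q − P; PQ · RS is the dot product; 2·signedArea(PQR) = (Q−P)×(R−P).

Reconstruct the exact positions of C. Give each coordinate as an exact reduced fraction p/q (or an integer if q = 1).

1. C_x = -31/6  [2·signedArea(CDA) = -289/3 ∩ CE · BD = 3/2]
2. C_y = -8/3  [2·signedArea(CDA) = -289/3 ∩ CE · BD = 3/2]
   → C = (-31/6, -8/3)

C = (-31/6, -8/3)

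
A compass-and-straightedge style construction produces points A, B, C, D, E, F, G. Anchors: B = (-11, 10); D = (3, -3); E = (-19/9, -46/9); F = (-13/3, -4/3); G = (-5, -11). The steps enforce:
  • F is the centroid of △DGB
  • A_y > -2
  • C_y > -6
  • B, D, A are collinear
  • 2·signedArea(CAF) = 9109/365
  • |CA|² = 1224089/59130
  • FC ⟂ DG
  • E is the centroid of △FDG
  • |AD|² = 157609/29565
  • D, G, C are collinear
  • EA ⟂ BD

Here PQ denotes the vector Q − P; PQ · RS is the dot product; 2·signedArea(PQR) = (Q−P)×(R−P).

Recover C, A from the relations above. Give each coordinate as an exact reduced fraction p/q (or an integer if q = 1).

A = (4297/3285, -4694/3285)
C = (1/6, -35/6)

1. C_x = 1/6  [D, G, C are collinear ∩ FC ⟂ DG]
2. C_y = -35/6  [D, G, C are collinear ∩ FC ⟂ DG]
   → C = (1/6, -35/6)
3. A_x = 4297/3285  [B, D, A are collinear ∩ EA ⟂ BD]
4. A_y = -4694/3285  [B, D, A are collinear ∩ EA ⟂ BD]
   → A = (4297/3285, -4694/3285)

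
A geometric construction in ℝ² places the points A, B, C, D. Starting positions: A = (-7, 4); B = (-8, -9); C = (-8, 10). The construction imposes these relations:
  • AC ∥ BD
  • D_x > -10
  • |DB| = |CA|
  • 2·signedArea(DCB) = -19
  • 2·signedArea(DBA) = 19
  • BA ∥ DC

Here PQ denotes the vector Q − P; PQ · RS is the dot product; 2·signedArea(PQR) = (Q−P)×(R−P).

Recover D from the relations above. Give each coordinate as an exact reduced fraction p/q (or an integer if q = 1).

1. D_x = -9  [BA ∥ DC ∩ AC ∥ BD]
2. D_y = -3  [BA ∥ DC ∩ AC ∥ BD]
   → D = (-9, -3)

D = (-9, -3)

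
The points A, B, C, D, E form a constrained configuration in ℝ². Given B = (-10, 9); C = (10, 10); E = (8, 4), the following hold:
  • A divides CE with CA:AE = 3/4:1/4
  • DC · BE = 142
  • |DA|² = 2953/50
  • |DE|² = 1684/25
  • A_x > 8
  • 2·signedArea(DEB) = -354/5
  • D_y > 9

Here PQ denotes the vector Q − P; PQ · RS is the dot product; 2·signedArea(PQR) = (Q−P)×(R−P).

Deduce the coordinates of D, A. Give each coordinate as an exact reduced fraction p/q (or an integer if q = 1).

1. D_x = 2  [2·signedArea(DEB) = -354/5 ∩ DC · BE = 142]
2. D_y = 48/5  [2·signedArea(DEB) = -354/5 ∩ DC · BE = 142]
   → D = (2, 48/5)
3. A_x = 17/2  [A divides CE with CA:AE = 3/4:1/4]
4. A_y = 11/2  [A divides CE with CA:AE = 3/4:1/4]
   → A = (17/2, 11/2)

A = (17/2, 11/2)
D = (2, 48/5)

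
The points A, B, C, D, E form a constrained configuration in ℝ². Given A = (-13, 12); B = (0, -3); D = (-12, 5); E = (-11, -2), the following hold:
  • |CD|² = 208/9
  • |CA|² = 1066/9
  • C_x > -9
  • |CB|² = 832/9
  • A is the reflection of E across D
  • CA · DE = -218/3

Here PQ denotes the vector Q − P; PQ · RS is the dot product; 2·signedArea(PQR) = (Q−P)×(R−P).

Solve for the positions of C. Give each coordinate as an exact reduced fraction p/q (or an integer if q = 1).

C = (-8, 7/3)

1. C_x = -8  [line -1·x + 7·y + -73/3 = 0 ∩ |CA|² = 1066/9]
2. C_y = 7/3  [line -1·x + 7·y + -73/3 = 0 ∩ |CA|² = 1066/9]
   → C = (-8, 7/3)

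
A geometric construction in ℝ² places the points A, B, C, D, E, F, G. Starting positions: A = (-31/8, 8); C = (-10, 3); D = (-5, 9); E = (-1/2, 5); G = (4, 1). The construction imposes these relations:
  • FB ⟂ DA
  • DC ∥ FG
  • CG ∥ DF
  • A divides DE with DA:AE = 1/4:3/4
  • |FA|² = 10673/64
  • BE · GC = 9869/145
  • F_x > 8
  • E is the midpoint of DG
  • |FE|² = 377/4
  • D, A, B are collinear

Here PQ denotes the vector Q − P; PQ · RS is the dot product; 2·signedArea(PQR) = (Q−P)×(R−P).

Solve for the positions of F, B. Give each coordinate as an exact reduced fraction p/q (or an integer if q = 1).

B = (553/145, 169/145)
F = (9, 7)

1. F_x = 9  [DC ∥ FG ∩ CG ∥ DF]
2. F_y = 7  [DC ∥ FG ∩ CG ∥ DF]
   → F = (9, 7)
3. B_x = 553/145  [D, A, B are collinear ∩ FB ⟂ DA]
4. B_y = 169/145  [D, A, B are collinear ∩ FB ⟂ DA]
   → B = (553/145, 169/145)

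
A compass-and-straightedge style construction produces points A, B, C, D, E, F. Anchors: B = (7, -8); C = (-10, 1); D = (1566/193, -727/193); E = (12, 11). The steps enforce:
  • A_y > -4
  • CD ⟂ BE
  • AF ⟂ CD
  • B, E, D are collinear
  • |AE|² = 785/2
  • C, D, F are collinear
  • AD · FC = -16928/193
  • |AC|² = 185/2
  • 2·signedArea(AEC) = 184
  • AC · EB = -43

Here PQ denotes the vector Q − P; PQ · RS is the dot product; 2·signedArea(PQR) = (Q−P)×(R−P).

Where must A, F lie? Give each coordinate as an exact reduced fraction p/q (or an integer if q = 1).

A = (-3/2, -7/2)
F = (-182/193, -267/193)

1. A_x = -3/2  [AC · EB = -43 ∩ 2·signedArea(AEC) = 184]
2. A_y = -7/2  [AC · EB = -43 ∩ 2·signedArea(AEC) = 184]
   → A = (-3/2, -7/2)
3. F_x = -182/193  [AD · FC = -16928/193 ∩ C, D, F are collinear]
4. F_y = -267/193  [AD · FC = -16928/193 ∩ C, D, F are collinear]
   → F = (-182/193, -267/193)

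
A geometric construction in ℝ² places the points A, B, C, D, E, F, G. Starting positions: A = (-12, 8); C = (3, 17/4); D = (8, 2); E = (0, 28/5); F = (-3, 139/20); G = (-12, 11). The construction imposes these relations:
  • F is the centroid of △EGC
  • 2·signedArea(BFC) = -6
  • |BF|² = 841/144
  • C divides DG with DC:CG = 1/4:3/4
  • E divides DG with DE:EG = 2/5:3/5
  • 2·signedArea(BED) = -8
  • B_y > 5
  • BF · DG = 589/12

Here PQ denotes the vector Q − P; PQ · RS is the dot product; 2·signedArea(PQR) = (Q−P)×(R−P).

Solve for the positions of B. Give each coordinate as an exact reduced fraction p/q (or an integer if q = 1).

1. B_x = -4/3  [2·signedArea(BED) = -8 ∩ BF · DG = 589/12]
2. B_y = 26/5  [2·signedArea(BED) = -8 ∩ BF · DG = 589/12]
   → B = (-4/3, 26/5)

B = (-4/3, 26/5)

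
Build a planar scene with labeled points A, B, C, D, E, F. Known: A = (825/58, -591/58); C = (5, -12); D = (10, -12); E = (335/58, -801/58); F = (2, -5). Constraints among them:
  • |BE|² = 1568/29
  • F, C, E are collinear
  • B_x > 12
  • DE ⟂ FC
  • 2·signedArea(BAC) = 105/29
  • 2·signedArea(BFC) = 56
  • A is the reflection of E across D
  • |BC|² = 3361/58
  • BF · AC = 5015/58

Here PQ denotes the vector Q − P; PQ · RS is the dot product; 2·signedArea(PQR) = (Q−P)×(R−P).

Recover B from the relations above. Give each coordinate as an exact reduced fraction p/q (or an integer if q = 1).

1. B_x = 727/58  [2·signedArea(BAC) = 105/29 ∩ 2·signedArea(BFC) = 56]
2. B_y = -633/58  [2·signedArea(BAC) = 105/29 ∩ 2·signedArea(BFC) = 56]
   → B = (727/58, -633/58)

B = (727/58, -633/58)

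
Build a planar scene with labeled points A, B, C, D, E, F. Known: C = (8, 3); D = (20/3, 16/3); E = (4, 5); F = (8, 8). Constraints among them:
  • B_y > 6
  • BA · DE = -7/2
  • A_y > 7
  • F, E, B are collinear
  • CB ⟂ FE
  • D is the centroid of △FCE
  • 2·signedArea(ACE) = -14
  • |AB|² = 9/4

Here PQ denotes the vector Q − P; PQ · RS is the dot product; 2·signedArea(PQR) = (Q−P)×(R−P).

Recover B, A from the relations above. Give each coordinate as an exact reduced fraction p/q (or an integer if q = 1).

A = (34/5, 71/10)
B = (28/5, 31/5)

1. B_x = 28/5  [F, E, B are collinear ∩ CB ⟂ FE]
2. B_y = 31/5  [F, E, B are collinear ∩ CB ⟂ FE]
   → B = (28/5, 31/5)
3. A_x = 34/5  [2·signedArea(ACE) = -14 ∩ BA · DE = -7/2]
4. A_y = 71/10  [2·signedArea(ACE) = -14 ∩ BA · DE = -7/2]
   → A = (34/5, 71/10)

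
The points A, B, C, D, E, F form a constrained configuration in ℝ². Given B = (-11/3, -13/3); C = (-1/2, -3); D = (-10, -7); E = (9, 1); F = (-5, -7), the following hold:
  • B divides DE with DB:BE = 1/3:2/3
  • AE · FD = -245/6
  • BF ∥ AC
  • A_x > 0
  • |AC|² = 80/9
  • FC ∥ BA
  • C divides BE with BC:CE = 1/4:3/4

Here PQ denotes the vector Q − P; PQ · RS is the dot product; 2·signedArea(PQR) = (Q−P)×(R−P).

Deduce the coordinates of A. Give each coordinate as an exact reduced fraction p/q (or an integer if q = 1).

A = (5/6, -1/3)

1. A_x = 5/6  [BF ∥ AC ∩ FC ∥ BA]
2. A_y = -1/3  [BF ∥ AC ∩ FC ∥ BA]
   → A = (5/6, -1/3)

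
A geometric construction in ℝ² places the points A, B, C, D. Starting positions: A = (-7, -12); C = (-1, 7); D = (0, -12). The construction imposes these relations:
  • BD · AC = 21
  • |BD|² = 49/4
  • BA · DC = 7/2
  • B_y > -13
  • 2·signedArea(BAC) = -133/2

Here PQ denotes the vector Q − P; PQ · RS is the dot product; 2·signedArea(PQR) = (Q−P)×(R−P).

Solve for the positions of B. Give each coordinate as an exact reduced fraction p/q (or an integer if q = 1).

B = (-7/2, -12)

1. B_x = -7/2  [BA · DC = 7/2 ∩ BD · AC = 21]
2. B_y = -12  [BA · DC = 7/2 ∩ BD · AC = 21]
   → B = (-7/2, -12)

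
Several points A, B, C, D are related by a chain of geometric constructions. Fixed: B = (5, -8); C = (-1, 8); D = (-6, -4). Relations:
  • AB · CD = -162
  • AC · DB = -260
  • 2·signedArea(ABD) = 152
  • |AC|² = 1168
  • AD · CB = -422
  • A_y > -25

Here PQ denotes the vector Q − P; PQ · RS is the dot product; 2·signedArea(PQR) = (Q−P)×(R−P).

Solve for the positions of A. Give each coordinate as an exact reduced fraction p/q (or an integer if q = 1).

A = (11, -24)

1. A_x = 11  [AD · CB = -422 ∩ AC · DB = -260]
2. A_y = -24  [AD · CB = -422 ∩ AC · DB = -260]
   → A = (11, -24)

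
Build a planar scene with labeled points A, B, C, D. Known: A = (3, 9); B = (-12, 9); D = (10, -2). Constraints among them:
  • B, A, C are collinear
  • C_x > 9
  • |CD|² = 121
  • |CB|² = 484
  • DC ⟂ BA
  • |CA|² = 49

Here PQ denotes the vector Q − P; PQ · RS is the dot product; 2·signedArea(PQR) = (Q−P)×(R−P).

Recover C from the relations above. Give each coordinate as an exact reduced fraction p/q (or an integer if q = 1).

C = (10, 9)

1. C_x = 10  [B, A, C are collinear ∩ DC ⟂ BA]
2. C_y = 9  [B, A, C are collinear ∩ DC ⟂ BA]
   → C = (10, 9)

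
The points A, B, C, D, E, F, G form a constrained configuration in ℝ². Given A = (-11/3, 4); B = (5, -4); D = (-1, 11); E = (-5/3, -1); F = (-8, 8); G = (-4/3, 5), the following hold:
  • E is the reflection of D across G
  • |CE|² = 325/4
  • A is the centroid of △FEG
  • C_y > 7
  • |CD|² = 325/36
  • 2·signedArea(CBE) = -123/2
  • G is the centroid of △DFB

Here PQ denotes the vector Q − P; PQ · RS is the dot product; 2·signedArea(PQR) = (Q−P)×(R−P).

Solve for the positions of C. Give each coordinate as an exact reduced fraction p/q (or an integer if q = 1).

C = (-7/6, 8)

1. C_x = -7/6  [line -3·x + -20/3·y + 299/6 = 0 ∩ |CE|² = 325/4]
2. C_y = 8  [line -3·x + -20/3·y + 299/6 = 0 ∩ |CE|² = 325/4]
   → C = (-7/6, 8)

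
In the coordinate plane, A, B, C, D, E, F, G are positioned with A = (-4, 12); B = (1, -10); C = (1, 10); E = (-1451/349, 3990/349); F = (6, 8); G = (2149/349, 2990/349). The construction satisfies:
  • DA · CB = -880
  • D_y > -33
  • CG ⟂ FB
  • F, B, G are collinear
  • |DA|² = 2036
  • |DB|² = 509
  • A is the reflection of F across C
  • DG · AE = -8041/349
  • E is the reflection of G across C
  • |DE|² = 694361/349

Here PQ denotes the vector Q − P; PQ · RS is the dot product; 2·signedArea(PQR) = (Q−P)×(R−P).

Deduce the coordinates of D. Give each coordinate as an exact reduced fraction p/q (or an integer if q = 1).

1. D_x = 6  [DA · CB = -880 ∩ DG · AE = -8041/349]
2. D_y = -32  [DA · CB = -880 ∩ DG · AE = -8041/349]
   → D = (6, -32)

D = (6, -32)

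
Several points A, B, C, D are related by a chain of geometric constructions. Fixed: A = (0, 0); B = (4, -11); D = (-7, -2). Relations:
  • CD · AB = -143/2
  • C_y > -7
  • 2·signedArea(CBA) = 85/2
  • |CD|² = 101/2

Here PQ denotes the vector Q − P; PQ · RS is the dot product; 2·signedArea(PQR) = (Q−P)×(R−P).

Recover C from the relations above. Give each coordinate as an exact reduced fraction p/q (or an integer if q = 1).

C = (-3/2, -13/2)

1. C_x = -3/2  [CD · AB = -143/2 ∩ 2·signedArea(CBA) = 85/2]
2. C_y = -13/2  [CD · AB = -143/2 ∩ 2·signedArea(CBA) = 85/2]
   → C = (-3/2, -13/2)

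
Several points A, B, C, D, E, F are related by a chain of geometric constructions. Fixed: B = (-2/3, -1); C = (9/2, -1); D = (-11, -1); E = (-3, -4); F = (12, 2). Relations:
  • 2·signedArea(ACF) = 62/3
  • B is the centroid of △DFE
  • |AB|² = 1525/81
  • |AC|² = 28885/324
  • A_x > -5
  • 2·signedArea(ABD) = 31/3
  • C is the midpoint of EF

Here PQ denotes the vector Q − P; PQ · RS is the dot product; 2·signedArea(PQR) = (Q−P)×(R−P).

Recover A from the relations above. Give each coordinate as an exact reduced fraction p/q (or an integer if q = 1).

1. A_x = -44/9  [2·signedArea(ACF) = 62/3 ∩ 2·signedArea(ABD) = 31/3]
2. A_y = -2  [2·signedArea(ACF) = 62/3 ∩ 2·signedArea(ABD) = 31/3]
   → A = (-44/9, -2)

A = (-44/9, -2)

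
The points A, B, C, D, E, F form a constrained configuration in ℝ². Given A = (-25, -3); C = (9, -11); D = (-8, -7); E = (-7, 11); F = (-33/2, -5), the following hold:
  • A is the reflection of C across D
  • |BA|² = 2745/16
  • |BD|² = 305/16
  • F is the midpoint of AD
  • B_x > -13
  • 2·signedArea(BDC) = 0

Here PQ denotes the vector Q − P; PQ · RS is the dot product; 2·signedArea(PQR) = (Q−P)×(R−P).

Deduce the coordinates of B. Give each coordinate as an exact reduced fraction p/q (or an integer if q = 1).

1. B_x = -49/4  [line 4·x + 17·y + 151 = 0 ∩ |BA|² = 2745/16]
2. B_y = -6  [line 4·x + 17·y + 151 = 0 ∩ |BA|² = 2745/16]
   → B = (-49/4, -6)

B = (-49/4, -6)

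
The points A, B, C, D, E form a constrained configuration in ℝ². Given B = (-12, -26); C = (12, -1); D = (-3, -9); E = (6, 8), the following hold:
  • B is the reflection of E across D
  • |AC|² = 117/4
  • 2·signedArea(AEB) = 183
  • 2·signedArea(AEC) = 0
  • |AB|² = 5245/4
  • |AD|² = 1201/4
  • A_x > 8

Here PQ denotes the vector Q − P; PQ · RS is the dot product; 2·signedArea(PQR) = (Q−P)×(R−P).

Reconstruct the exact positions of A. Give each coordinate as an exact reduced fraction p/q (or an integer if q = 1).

A = (9, 7/2)

1. A_x = 9  [2·signedArea(AEC) = 0 ∩ 2·signedArea(AEB) = 183]
2. A_y = 7/2  [2·signedArea(AEC) = 0 ∩ 2·signedArea(AEB) = 183]
   → A = (9, 7/2)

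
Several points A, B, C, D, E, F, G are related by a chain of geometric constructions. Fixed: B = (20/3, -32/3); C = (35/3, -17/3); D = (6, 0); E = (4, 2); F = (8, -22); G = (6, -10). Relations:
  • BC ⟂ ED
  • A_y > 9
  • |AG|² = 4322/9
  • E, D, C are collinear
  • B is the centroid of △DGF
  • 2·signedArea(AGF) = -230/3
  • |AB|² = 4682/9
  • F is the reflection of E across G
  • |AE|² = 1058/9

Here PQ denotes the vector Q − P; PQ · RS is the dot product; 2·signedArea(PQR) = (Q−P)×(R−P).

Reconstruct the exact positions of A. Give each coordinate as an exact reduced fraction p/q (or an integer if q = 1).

A = (-11/3, 29/3)

1. A_x = -11/3  [line 12·x + 2·y + 74/3 = 0 ∩ |AB|² = 4682/9]
2. A_y = 29/3  [line 12·x + 2·y + 74/3 = 0 ∩ |AB|² = 4682/9]
   → A = (-11/3, 29/3)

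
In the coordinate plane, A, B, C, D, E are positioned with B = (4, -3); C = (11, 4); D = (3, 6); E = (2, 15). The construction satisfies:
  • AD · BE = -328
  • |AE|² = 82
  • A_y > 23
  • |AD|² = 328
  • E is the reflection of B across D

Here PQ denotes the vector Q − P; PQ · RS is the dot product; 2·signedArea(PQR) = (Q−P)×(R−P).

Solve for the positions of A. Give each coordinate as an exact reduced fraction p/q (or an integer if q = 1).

A = (1, 24)

1. A_x = 1  [line 2·x + -18·y + 430 = 0 ∩ |AE|² = 82]
2. A_y = 24  [line 2·x + -18·y + 430 = 0 ∩ |AE|² = 82]
   → A = (1, 24)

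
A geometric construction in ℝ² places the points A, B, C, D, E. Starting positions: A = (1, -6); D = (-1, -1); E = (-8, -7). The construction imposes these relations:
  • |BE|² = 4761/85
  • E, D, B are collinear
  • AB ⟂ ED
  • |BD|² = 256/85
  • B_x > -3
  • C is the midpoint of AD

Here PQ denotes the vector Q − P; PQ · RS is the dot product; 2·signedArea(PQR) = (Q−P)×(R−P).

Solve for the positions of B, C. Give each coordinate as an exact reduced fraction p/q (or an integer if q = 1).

1. B_x = -197/85  [E, D, B are collinear ∩ AB ⟂ ED]
2. B_y = -181/85  [E, D, B are collinear ∩ AB ⟂ ED]
   → B = (-197/85, -181/85)
3. C_x = 0  [C is the midpoint of AD]
4. C_y = -7/2  [C is the midpoint of AD]
   → C = (0, -7/2)

B = (-197/85, -181/85)
C = (0, -7/2)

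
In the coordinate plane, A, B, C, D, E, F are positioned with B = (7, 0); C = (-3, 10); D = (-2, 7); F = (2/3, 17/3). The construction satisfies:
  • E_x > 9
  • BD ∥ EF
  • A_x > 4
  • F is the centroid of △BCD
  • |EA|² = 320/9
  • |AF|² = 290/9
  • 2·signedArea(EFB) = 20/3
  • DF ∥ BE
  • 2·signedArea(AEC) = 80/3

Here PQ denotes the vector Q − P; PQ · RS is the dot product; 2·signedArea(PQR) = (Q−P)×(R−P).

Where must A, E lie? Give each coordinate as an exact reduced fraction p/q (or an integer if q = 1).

A = (13/3, 4/3)
E = (29/3, -4/3)

1. E_x = 29/3  [BD ∥ EF ∩ DF ∥ BE]
2. E_y = -4/3  [BD ∥ EF ∩ DF ∥ BE]
   → E = (29/3, -4/3)
3. A_x = 13/3  [line -34/3·x + -38/3·y + 66 = 0 ∩ |AF|² = 290/9]
4. A_y = 4/3  [line -34/3·x + -38/3·y + 66 = 0 ∩ |AF|² = 290/9]
   → A = (13/3, 4/3)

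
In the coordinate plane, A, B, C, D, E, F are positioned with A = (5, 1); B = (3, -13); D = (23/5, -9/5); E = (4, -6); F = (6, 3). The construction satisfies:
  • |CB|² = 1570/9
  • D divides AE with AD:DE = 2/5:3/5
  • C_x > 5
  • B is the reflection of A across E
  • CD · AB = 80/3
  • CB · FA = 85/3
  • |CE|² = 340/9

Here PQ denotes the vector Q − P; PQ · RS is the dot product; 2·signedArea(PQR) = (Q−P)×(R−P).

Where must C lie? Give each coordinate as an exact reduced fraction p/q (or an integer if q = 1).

1. C_x = 16/3  [CD · AB = 80/3 ∩ CB · FA = 85/3]
2. C_y = 0  [CD · AB = 80/3 ∩ CB · FA = 85/3]
   → C = (16/3, 0)

C = (16/3, 0)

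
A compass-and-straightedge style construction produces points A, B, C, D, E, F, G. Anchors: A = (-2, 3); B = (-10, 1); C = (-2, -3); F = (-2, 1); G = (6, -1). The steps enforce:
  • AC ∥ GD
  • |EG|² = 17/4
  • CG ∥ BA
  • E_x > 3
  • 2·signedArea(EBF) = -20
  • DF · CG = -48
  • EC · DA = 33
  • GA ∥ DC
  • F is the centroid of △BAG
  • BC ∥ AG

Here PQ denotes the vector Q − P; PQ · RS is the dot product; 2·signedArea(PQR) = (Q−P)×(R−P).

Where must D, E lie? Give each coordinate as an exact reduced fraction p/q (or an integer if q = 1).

D = (6, -7)
E = (4, -3/2)

1. D_x = 6  [GA ∥ DC ∩ AC ∥ GD]
2. D_y = -7  [GA ∥ DC ∩ AC ∥ GD]
   → D = (6, -7)
3. E_x = 4  [2·signedArea(EBF) = -20 ∩ EC · DA = 33]
4. E_y = -3/2  [2·signedArea(EBF) = -20 ∩ EC · DA = 33]
   → E = (4, -3/2)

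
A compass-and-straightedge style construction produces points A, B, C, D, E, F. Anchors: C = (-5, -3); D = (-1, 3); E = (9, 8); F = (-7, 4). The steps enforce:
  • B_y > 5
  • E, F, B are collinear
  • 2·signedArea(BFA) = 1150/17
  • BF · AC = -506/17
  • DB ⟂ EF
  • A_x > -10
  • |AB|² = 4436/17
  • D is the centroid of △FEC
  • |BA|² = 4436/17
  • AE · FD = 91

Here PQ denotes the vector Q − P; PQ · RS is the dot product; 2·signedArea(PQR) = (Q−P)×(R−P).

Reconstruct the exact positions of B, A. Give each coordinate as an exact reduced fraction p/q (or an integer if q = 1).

1. B_x = -27/17  [E, F, B are collinear ∩ DB ⟂ EF]
2. B_y = 91/17  [E, F, B are collinear ∩ DB ⟂ EF]
   → B = (-27/17, 91/17)
3. A_x = -9  [AE · FD = 91 ∩ BF · AC = -506/17]
4. A_y = -9  [AE · FD = 91 ∩ BF · AC = -506/17]
   → A = (-9, -9)

A = (-9, -9)
B = (-27/17, 91/17)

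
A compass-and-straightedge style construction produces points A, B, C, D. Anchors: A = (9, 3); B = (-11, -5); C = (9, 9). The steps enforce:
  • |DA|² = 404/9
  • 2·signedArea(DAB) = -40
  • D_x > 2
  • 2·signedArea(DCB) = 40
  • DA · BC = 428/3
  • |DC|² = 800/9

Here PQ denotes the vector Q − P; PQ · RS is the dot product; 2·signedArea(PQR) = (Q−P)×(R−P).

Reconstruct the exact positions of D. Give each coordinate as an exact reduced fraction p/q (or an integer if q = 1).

1. D_x = 7/3  [2·signedArea(DAB) = -40 ∩ 2·signedArea(DCB) = 40]
2. D_y = 7/3  [2·signedArea(DAB) = -40 ∩ 2·signedArea(DCB) = 40]
   → D = (7/3, 7/3)

D = (7/3, 7/3)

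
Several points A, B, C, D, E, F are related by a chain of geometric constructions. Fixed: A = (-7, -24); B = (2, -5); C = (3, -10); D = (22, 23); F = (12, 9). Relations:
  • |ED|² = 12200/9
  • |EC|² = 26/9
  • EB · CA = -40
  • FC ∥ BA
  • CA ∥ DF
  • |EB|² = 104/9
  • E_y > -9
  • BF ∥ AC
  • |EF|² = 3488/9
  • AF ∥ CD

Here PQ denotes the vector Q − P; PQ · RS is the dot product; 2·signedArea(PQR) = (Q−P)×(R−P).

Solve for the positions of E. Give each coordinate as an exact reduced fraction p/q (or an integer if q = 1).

1. E_x = 8/3  [line 10·x + 14·y + 90 = 0 ∩ |EC|² = 26/9]
2. E_y = -25/3  [line 10·x + 14·y + 90 = 0 ∩ |EC|² = 26/9]
   → E = (8/3, -25/3)

E = (8/3, -25/3)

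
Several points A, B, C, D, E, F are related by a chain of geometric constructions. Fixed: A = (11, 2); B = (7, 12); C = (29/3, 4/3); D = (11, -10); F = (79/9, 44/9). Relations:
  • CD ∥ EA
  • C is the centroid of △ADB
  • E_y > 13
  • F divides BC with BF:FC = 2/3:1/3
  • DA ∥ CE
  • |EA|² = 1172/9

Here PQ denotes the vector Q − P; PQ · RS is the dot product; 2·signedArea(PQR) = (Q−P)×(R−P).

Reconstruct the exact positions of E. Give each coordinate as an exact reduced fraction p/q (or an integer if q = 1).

E = (29/3, 40/3)

1. E_x = 29/3  [CD ∥ EA ∩ DA ∥ CE]
2. E_y = 40/3  [CD ∥ EA ∩ DA ∥ CE]
   → E = (29/3, 40/3)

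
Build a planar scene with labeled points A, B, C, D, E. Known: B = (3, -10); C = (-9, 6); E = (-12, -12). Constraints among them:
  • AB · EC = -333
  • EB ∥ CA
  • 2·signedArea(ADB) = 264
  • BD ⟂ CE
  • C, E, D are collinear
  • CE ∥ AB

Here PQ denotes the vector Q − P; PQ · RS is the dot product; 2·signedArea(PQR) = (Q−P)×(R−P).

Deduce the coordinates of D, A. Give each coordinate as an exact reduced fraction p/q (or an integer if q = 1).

A = (6, 8)
D = (-417/37, -282/37)

1. D_x = -417/37  [C, E, D are collinear ∩ BD ⟂ CE]
2. D_y = -282/37  [C, E, D are collinear ∩ BD ⟂ CE]
   → D = (-417/37, -282/37)
3. A_x = 6  [CE ∥ AB ∩ EB ∥ CA]
4. A_y = 8  [CE ∥ AB ∩ EB ∥ CA]
   → A = (6, 8)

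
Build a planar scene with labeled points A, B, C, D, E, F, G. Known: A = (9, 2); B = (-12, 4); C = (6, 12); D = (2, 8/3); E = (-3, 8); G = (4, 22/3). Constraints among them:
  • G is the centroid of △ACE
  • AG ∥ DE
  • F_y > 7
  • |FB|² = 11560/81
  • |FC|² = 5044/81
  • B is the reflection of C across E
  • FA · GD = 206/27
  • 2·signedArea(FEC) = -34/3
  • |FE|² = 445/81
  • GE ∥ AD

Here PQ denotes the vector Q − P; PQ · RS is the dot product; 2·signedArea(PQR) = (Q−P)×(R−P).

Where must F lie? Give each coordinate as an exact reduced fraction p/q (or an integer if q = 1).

1. F_x = -2/3  [2·signedArea(FEC) = -34/3 ∩ FA · GD = 206/27]
2. F_y = 70/9  [2·signedArea(FEC) = -34/3 ∩ FA · GD = 206/27]
   → F = (-2/3, 70/9)

F = (-2/3, 70/9)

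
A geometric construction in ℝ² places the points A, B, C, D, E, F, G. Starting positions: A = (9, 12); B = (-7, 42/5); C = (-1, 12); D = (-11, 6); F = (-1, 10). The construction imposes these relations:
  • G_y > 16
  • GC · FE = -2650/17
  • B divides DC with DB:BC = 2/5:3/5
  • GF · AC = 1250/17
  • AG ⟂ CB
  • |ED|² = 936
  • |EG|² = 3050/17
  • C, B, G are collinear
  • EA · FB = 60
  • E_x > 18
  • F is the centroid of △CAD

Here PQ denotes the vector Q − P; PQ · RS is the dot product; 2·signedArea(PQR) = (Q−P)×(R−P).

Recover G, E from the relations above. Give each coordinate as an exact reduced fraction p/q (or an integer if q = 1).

1. G_x = 108/17  [C, B, G are collinear ∩ AG ⟂ CB]
2. G_y = 279/17  [C, B, G are collinear ∩ AG ⟂ CB]
   → G = (108/17, 279/17)
3. E_x = 19  [EA · FB = 60 ∩ GC · FE = -2650/17]
4. E_y = 12  [EA · FB = 60 ∩ GC · FE = -2650/17]
   → E = (19, 12)

E = (19, 12)
G = (108/17, 279/17)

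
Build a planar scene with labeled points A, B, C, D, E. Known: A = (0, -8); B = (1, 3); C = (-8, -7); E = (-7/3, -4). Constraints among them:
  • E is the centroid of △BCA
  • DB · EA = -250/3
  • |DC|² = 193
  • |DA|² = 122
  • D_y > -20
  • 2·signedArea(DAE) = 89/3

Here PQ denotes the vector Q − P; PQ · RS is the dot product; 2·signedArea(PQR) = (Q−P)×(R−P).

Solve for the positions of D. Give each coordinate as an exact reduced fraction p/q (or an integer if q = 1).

1. D_x = -1  [2·signedArea(DAE) = 89/3 ∩ DB · EA = -250/3]
2. D_y = -19  [2·signedArea(DAE) = 89/3 ∩ DB · EA = -250/3]
   → D = (-1, -19)

D = (-1, -19)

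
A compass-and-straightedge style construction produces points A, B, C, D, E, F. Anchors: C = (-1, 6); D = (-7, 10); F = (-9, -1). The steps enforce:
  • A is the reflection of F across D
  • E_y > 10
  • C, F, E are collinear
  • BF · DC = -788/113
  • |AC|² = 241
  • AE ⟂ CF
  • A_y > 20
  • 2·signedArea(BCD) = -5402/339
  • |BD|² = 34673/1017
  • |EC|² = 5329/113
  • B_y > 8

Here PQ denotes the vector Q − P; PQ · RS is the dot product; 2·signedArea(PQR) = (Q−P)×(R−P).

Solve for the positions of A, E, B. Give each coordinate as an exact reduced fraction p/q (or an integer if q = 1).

A = (-5, 21)
B = (-433/339, 999/113)
E = (471/113, 1189/113)

1. A_x = -5  [A is the reflection of F across D]
2. A_y = 21  [A is the reflection of F across D]
   → A = (-5, 21)
3. E_x = 471/113  [C, F, E are collinear ∩ AE ⟂ CF]
4. E_y = 1189/113  [C, F, E are collinear ∩ AE ⟂ CF]
   → E = (471/113, 1189/113)
5. B_x = -433/339  [BF · DC = -788/113 ∩ 2·signedArea(BCD) = -5402/339]
6. B_y = 999/113  [BF · DC = -788/113 ∩ 2·signedArea(BCD) = -5402/339]
   → B = (-433/339, 999/113)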